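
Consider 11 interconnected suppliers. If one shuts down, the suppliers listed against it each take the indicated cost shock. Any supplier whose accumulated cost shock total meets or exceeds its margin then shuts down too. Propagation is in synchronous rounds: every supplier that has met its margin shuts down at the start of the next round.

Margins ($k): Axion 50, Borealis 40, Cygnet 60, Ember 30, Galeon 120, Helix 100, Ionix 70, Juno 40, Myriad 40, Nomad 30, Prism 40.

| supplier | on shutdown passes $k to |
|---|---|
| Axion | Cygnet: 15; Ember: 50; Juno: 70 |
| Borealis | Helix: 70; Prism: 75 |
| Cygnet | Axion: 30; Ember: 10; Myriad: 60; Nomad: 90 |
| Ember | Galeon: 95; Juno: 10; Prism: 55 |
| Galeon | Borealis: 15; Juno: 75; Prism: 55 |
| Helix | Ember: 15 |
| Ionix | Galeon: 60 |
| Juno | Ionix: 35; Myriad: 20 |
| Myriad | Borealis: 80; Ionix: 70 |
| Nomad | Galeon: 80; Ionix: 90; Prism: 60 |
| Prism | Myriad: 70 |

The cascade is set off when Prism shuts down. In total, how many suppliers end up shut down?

Round 1 — Prism shuts down (initial).
  Myriad: +70 → 70 ≥ 40
Round 2 — Myriad shuts down.
  Borealis: +80 → 80 ≥ 40
  Ionix: +70 → 70 ≥ 70
Round 3 — Borealis, Ionix shut down.
  Galeon: +60 → 60 < 120
  Helix: +70 → 70 < 100
No further shutdowns.

4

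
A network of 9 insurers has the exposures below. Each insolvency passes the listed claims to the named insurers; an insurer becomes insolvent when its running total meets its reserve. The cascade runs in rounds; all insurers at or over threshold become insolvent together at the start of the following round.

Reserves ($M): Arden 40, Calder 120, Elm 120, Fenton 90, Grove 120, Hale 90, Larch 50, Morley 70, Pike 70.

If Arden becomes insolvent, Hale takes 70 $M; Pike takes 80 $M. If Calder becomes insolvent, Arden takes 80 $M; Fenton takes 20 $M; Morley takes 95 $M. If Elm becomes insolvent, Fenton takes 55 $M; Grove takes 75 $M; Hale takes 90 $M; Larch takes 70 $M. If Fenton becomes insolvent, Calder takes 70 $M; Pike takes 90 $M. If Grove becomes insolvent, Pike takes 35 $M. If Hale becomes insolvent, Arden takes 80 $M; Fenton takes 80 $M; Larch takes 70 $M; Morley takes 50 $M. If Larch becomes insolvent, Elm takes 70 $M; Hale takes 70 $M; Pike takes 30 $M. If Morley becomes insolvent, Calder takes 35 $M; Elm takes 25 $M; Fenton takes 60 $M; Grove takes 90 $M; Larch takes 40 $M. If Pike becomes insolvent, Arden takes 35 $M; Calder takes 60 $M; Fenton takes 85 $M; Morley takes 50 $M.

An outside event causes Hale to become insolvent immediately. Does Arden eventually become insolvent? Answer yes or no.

yes

Round 1 — Hale becomes insolvent (initial).
  Arden: +80 → 80 ≥ 40
  Fenton: +80 → 80 < 90
  Larch: +70 → 70 ≥ 50
  Morley: +50 → 50 < 70
Round 2 — Arden, Larch become insolvent.
  Elm: +70 → 70 < 120
  Pike: +80+30 → 110 ≥ 70
Round 3 — Pike becomes insolvent.
  Calder: +60 → 60 < 120
  Fenton: +85 → 165 ≥ 90
  Morley: +50 → 100 ≥ 70
Round 4 — Fenton, Morley become insolvent.
  Calder: +70+35 → 165 ≥ 120
  Elm: +25 → 95 < 120
  Grove: +90 → 90 < 120
Round 5 — Calder becomes insolvent.
No further insolvencies.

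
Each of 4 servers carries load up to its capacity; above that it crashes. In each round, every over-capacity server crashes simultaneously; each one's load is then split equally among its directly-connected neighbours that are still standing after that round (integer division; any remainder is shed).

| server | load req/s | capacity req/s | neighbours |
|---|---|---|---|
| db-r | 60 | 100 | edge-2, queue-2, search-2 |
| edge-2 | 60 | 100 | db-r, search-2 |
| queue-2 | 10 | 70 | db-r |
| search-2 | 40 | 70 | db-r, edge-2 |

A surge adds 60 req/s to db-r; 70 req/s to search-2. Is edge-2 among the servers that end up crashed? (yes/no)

Round 1 — db-r at 120 > 100; search-2 at 110 > 70. db-r, search-2 crash.
  db-r sheds 120 req/s to edge-2, queue-2: 60 each.
    edge-2: 60+60 = 120 > 100
    queue-2: 10+60 = 70 ≤ 70
  search-2 sheds 110 req/s to edge-2: 110 each.
    edge-2: 120+110 = 230 > 100
Round 2 — edge-2 crashes.
  edge-2 sheds 230 req/s: no online neighbours, lost.
No further crashes.

yes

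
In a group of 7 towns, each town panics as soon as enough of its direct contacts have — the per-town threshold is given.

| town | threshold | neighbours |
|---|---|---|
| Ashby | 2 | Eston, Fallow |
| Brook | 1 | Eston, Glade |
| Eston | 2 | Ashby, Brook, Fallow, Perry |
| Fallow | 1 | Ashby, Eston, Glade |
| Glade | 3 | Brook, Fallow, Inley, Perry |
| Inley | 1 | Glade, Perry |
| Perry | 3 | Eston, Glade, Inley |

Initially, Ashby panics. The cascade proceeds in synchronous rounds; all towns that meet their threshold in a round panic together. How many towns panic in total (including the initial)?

Round 1 — Ashby panics (initial).
Round 2 — checking thresholds:
  Eston: 1 of 4 neighbours < 2, not yet.
  Fallow: 1 of 3 neighbours ≥ 1, panics.
Round 3 — checking thresholds:
  Eston: 2 of 4 neighbours ≥ 2, panics.
  Glade: 1 of 4 neighbours < 3, not yet.
Round 4 — checking thresholds:
  Brook: 1 of 2 neighbours ≥ 1, panics.
  Glade: 1 of 4 neighbours < 3, not yet.
  Perry: 1 of 3 neighbours < 3, not yet.
Round 5 — no new panics; cascade stops.

4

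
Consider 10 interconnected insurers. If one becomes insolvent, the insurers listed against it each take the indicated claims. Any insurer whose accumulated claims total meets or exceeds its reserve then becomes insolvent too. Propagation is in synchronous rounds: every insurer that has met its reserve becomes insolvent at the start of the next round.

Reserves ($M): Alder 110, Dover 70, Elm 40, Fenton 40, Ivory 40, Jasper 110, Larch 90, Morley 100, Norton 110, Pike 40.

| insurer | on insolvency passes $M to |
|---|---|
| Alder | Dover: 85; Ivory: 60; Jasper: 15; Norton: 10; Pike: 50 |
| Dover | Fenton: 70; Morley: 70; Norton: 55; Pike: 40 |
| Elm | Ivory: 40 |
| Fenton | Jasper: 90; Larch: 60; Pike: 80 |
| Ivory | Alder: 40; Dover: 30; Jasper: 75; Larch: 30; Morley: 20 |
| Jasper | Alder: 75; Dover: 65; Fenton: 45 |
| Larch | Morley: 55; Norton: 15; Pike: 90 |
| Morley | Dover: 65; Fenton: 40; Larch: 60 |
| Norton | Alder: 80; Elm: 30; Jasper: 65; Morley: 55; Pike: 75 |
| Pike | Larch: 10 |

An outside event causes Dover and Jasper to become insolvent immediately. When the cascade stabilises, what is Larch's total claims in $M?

70

Round 1 — Dover, Jasper become insolvent (initial).
  Alder: +75 → 75 < 110
  Fenton: +70+45 → 115 ≥ 40
  Morley: +70 → 70 < 100
  Norton: +55 → 55 < 110
  Pike: +40 → 40 ≥ 40
Round 2 — Fenton, Pike become insolvent.
  Larch: +60+10 → 70 < 90
No further insolvencies.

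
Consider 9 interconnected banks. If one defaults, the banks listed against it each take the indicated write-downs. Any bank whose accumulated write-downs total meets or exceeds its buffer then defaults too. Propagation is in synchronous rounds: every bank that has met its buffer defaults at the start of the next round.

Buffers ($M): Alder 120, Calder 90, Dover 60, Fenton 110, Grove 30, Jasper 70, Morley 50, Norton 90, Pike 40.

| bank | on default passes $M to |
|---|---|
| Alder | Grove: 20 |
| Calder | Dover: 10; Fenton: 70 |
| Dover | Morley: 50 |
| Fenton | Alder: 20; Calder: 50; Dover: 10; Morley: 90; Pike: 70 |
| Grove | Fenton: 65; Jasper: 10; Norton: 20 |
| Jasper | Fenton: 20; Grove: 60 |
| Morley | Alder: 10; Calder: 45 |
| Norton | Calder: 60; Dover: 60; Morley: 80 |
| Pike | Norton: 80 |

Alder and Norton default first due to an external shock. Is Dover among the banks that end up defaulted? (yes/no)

Round 1 — Alder, Norton default (initial).
  Calder: +60 → 60 < 90
  Dover: +60 → 60 ≥ 60
  Grove: +20 → 20 < 30
  Morley: +80 → 80 ≥ 50
Round 2 — Dover, Morley default.
  Calder: +45 → 105 ≥ 90
Round 3 — Calder defaults.
  Fenton: +70 → 70 < 110
No further defaults.

yes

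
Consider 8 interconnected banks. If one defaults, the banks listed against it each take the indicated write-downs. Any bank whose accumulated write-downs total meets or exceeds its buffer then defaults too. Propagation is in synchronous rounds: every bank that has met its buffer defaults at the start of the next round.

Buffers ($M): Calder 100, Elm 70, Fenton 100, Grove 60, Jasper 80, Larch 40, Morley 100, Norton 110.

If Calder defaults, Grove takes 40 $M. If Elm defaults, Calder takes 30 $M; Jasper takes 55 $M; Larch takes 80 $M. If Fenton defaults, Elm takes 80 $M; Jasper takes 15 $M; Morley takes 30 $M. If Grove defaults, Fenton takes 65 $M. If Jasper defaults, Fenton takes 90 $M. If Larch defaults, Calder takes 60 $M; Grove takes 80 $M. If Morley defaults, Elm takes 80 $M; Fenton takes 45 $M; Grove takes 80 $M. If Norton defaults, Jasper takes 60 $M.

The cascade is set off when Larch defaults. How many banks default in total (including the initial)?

2

Round 1 — Larch defaults (initial).
  Calder: +60 → 60 < 100
  Grove: +80 → 80 ≥ 60
Round 2 — Grove defaults.
  Fenton: +65 → 65 < 100
No further defaults.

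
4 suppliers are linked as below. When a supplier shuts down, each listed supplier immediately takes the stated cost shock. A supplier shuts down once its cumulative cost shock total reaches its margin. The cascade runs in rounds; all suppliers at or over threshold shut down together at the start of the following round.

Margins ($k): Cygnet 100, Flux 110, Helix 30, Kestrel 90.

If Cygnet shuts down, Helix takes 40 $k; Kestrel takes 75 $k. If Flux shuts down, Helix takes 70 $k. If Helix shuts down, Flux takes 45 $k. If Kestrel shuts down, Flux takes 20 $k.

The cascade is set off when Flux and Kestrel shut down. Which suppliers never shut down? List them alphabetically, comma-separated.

Round 1 — Flux, Kestrel shut down (initial).
  Helix: +70 → 70 ≥ 30
Round 2 — Helix shuts down.
No further shutdowns.

Cygnet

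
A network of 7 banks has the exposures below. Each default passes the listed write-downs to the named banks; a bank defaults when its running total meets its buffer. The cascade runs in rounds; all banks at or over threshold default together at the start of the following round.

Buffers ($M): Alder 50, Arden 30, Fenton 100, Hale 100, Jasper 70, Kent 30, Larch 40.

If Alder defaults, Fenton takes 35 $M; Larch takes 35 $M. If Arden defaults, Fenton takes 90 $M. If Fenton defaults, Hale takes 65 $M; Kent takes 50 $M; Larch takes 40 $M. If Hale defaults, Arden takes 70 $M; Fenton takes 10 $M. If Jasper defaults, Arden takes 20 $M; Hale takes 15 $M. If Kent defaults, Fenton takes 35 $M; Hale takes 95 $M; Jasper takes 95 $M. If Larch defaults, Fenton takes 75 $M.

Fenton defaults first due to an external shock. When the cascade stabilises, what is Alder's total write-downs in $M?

Round 1 — Fenton defaults (initial).
  Hale: +65 → 65 < 100
  Kent: +50 → 50 ≥ 30
  Larch: +40 → 40 ≥ 40
Round 2 — Kent, Larch default.
  Hale: +95 → 160 ≥ 100
  Jasper: +95 → 95 ≥ 70
Round 3 — Hale, Jasper default.
  Arden: +70+20 → 90 ≥ 30
Round 4 — Arden defaults.
No further defaults.

0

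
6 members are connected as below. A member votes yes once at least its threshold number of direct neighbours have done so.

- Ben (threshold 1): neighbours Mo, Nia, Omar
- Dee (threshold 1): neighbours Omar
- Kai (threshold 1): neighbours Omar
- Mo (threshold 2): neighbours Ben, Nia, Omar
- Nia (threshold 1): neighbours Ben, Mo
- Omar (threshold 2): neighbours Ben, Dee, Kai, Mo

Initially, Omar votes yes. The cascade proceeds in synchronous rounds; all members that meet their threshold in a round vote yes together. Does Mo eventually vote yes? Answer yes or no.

yes

Round 1 — Omar votes yes (initial).
Round 2 — checking thresholds:
  Ben: 1 of 3 neighbours ≥ 1, votes yes.
  Dee: 1 of 1 neighbours ≥ 1, votes yes.
  Kai: 1 of 1 neighbours ≥ 1, votes yes.
  Mo: 1 of 3 neighbours < 2, below threshold.
Round 3 — checking thresholds:
  Mo: 2 of 3 neighbours ≥ 2, votes yes.
  Nia: 1 of 2 neighbours ≥ 1, votes yes.
Round 4 — no new yes votes; cascade stops.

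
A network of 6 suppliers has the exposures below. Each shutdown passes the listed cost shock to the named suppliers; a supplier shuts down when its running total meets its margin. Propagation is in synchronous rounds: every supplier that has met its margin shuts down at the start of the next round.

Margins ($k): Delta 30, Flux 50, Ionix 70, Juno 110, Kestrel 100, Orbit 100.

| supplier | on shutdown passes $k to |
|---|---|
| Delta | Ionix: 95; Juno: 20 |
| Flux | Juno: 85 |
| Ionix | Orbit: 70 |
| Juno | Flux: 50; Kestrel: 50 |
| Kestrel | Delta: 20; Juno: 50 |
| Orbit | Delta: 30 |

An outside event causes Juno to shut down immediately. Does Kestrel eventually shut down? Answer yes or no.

Round 1 — Juno shuts down (initial).
  Flux: +50 → 50 ≥ 50
  Kestrel: +50 → 50 < 100
Round 2 — Flux shuts down.
No further shutdowns.

no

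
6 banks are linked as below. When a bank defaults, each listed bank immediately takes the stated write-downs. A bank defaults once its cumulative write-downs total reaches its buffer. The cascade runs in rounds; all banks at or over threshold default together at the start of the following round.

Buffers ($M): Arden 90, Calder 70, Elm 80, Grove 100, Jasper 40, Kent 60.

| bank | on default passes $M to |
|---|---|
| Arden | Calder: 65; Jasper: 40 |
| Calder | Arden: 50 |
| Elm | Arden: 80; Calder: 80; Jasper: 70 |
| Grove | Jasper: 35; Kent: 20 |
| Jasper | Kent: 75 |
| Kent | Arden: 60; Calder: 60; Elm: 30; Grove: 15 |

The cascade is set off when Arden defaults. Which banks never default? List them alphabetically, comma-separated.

Elm, Grove

Round 1 — Arden defaults (initial).
  Calder: +65 → 65 < 70
  Jasper: +40 → 40 ≥ 40
Round 2 — Jasper defaults.
  Kent: +75 → 75 ≥ 60
Round 3 — Kent defaults.
  Calder: +60 → 125 ≥ 70
  Elm: +30 → 30 < 80
  Grove: +15 → 15 < 100
Round 4 — Calder defaults.
No further defaults.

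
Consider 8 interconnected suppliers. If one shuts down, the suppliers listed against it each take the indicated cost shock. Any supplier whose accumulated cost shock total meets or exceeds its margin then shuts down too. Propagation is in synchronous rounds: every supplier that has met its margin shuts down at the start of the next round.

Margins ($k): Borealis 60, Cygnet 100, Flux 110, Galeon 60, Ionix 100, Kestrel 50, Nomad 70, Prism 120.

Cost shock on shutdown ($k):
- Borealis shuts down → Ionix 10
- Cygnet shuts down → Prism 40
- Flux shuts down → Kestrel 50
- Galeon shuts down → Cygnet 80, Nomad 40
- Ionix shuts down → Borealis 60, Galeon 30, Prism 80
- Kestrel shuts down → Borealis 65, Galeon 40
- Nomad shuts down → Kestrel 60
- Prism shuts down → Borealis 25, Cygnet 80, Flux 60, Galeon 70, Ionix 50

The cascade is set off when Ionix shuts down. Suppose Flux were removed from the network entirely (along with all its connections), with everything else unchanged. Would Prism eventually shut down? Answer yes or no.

no

With Flux removed:
Round 1 — Ionix shuts down (initial).
  Borealis: +60 → 60 ≥ 60
  Galeon: +30 → 30 < 60
  Prism: +80 → 80 < 120
Round 2 — Borealis shuts down.
No further shutdowns.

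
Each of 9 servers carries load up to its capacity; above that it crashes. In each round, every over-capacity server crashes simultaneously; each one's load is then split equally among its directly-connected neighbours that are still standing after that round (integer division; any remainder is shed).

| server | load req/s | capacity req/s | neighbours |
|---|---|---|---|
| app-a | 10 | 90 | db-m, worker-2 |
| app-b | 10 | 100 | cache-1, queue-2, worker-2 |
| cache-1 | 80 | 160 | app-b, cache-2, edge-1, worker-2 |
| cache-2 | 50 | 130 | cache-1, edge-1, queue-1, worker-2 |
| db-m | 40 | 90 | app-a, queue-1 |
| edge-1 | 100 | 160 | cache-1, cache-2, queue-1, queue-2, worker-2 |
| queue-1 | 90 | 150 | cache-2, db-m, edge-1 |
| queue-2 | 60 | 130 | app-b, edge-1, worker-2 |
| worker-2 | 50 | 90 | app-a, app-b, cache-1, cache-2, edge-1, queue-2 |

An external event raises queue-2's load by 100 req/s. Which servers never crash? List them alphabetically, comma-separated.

Round 1 — queue-2 at 160 > 130. queue-2 crashes.
  queue-2 sheds 160 req/s to app-b, edge-1, worker-2: 53 each (1 lost).
    app-b: 10+53 = 63 ≤ 100
    edge-1: 100+53 = 153 ≤ 160
    worker-2: 50+53 = 103 > 90
Round 2 — worker-2 crashes.
  worker-2 sheds 103 req/s to app-a, app-b, cache-1, cache-2, edge-1: 20 each (3 lost).
    app-a: 10+20 = 30 ≤ 90
    app-b: 63+20 = 83 ≤ 100
    cache-1: 80+20 = 100 ≤ 160
    cache-2: 50+20 = 70 ≤ 130
    edge-1: 153+20 = 173 > 160
Round 3 — edge-1 crashes.
  edge-1 sheds 173 req/s to cache-1, cache-2, queue-1: 57 each (2 lost).
    cache-1: 100+57 = 157 ≤ 160
    cache-2: 70+57 = 127 ≤ 130
    queue-1: 90+57 = 147 ≤ 150
No further crashes.

app-a, app-b, cache-1, cache-2, db-m, queue-1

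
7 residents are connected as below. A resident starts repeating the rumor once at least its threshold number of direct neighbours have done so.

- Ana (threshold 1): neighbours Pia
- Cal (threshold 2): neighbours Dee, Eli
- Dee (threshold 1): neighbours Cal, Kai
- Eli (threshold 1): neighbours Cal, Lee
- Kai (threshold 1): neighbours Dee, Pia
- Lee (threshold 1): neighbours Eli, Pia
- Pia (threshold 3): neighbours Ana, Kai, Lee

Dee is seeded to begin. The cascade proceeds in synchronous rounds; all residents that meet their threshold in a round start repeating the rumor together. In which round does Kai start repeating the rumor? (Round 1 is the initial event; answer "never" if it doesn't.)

Round 1 — Dee starts repeating the rumor (initial).
Round 2 — checking thresholds:
  Cal: 1 of 2 neighbours < 2, holds.
  Kai: 1 of 2 neighbours ≥ 1, starts repeating the rumor.
Round 3 — no new spreads; cascade stops.

2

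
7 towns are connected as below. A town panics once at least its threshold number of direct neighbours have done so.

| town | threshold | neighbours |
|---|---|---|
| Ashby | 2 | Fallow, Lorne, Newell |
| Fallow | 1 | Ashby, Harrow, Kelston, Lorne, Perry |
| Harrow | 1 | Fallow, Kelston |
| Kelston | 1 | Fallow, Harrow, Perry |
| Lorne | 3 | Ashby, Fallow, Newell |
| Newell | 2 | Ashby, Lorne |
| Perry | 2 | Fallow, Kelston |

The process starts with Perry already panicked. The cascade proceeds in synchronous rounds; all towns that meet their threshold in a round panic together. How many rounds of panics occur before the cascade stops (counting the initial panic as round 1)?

3

Round 1 — Perry panics (initial).
Round 2 — checking thresholds:
  Fallow: 1 of 5 neighbours ≥ 1, panics.
  Kelston: 1 of 3 neighbours ≥ 1, panics.
Round 3 — checking thresholds:
  Ashby: 1 of 3 neighbours < 2, below threshold.
  Harrow: 2 of 2 neighbours ≥ 1, panics.
  Lorne: 1 of 3 neighbours < 3, below threshold.
Round 4 — no new panics; cascade stops.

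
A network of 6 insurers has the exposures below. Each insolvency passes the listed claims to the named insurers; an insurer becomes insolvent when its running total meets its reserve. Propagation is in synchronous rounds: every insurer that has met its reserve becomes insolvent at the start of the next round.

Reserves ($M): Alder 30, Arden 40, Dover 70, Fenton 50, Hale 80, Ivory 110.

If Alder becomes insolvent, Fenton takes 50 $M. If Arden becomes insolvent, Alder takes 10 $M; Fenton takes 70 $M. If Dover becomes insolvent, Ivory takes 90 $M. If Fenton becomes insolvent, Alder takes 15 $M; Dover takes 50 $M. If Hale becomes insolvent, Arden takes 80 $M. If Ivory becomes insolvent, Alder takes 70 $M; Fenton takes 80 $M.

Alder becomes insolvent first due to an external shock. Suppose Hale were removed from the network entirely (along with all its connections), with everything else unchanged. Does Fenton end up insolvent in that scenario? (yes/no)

yes

With Hale removed:
Round 1 — Alder becomes insolvent (initial).
  Fenton: +50 → 50 ≥ 50
Round 2 — Fenton becomes insolvent.
  Dover: +50 → 50 < 70
No further insolvencies.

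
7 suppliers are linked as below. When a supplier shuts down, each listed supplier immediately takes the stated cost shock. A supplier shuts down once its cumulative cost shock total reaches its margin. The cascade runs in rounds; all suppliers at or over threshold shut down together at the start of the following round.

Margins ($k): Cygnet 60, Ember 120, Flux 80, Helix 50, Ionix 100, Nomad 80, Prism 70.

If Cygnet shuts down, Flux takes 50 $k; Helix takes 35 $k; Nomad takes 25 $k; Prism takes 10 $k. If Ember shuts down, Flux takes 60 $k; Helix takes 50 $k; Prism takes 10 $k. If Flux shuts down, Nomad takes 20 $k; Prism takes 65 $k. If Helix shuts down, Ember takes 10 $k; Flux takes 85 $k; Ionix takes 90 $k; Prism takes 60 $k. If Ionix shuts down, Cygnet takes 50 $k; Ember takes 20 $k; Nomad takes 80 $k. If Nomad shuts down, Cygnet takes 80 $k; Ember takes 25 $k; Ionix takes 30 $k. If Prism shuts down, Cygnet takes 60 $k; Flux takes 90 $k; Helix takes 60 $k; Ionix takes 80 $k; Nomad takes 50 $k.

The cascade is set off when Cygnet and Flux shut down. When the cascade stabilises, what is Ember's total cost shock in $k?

Round 1 — Cygnet, Flux shut down (initial).
  Helix: +35 → 35 < 50
  Nomad: +25+20 → 45 < 80
  Prism: +10+65 → 75 ≥ 70
Round 2 — Prism shuts down.
  Helix: +60 → 95 ≥ 50
  Ionix: +80 → 80 < 100
  Nomad: +50 → 95 ≥ 80
Round 3 — Helix, Nomad shut down.
  Ember: +10+25 → 35 < 120
  Ionix: +90+30 → 200 ≥ 100
Round 4 — Ionix shuts down.
  Ember: +20 → 55 < 120
No further shutdowns.

55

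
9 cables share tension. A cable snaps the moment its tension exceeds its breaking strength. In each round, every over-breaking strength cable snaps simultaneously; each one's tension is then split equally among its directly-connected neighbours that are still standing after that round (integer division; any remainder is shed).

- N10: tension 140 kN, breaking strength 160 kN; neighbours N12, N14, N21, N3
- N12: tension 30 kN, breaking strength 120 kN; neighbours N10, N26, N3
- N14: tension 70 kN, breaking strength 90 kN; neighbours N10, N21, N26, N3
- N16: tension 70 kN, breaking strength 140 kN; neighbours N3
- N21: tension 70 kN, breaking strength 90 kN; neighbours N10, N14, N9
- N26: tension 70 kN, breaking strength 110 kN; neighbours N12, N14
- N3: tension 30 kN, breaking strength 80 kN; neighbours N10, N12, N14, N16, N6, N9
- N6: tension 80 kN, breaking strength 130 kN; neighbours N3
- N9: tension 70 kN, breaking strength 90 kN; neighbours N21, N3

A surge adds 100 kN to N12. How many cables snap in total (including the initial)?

7

Round 1 — N12 at 130 > 120. N12 snaps.
  N12 sheds 130 kN to N10, N26, N3: 43 each (1 lost).
    N10: 140+43 = 183 > 160
    N26: 70+43 = 113 > 110
    N3: 30+43 = 73 ≤ 80
Round 2 — N10, N26 snap.
  N10 sheds 183 kN to N14, N21, N3: 61 each.
    N14: 70+61 = 131 > 90
    N21: 70+61 = 131 > 90
    N3: 73+61 = 134 > 80
  N26 sheds 113 kN to N14: 113 each.
    N14: 131+113 = 244 > 90
Round 3 — N14, N21, N3 snap.
  N14 sheds 244 kN: no online neighbours, lost.
  N21 sheds 131 kN to N9: 131 each.
    N9: 70+131 = 201 > 90
  N3 sheds 134 kN to N16, N6, N9: 44 each (2 lost).
    N16: 70+44 = 114 ≤ 140
    N6: 80+44 = 124 ≤ 130
    N9: 201+44 = 245 > 90
Round 4 — N9 snaps.
  N9 sheds 245 kN: no online neighbours, lost.
No further breaks.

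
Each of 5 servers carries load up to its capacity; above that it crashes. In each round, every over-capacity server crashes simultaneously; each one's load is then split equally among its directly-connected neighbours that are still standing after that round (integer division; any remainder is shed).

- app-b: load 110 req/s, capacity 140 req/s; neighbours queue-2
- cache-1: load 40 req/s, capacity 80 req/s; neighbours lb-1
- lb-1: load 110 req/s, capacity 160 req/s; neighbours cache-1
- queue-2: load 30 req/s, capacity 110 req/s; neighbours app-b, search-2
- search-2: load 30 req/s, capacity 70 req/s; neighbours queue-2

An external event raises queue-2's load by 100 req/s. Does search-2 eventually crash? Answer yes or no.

Round 1 — queue-2 at 130 > 110. queue-2 crashes.
  queue-2 sheds 130 req/s to app-b, search-2: 65 each.
    app-b: 110+65 = 175 > 140
    search-2: 30+65 = 95 > 70
Round 2 — app-b, search-2 crash.
  app-b sheds 175 req/s: no online neighbours, lost.
  search-2 sheds 95 req/s: no online neighbours, lost.
No further crashes.

yes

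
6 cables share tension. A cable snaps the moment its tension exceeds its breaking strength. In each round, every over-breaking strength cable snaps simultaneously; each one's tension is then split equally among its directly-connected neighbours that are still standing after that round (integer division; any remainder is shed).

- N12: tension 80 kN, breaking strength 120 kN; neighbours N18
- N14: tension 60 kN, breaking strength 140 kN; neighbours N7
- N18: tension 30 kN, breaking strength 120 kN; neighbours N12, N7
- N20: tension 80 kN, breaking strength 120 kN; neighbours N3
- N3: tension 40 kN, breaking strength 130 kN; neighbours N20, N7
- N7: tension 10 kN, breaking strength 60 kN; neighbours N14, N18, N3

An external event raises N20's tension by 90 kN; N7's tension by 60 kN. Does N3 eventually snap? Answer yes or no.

yes

Round 1 — N20 at 170 > 120; N7 at 70 > 60. N20, N7 snap.
  N20 sheds 170 kN to N3: 170 each.
    N3: 40+170 = 210 > 130
  N7 sheds 70 kN to N14, N18, N3: 23 each (1 lost).
    N14: 60+23 = 83 ≤ 140
    N18: 30+23 = 53 ≤ 120
    N3: 210+23 = 233 > 130
Round 2 — N3 snaps.
  N3 sheds 233 kN: no online neighbours, lost.
No further breaks.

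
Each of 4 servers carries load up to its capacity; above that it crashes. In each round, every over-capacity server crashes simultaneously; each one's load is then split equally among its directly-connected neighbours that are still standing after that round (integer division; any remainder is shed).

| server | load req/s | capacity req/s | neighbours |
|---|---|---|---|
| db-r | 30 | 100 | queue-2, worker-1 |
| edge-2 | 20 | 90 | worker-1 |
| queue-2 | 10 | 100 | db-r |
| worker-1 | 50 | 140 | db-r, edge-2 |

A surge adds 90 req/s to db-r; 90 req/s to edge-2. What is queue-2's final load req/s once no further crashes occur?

70

Round 1 — db-r at 120 > 100; edge-2 at 110 > 90. db-r, edge-2 crash.
  db-r sheds 120 req/s to queue-2, worker-1: 60 each.
    queue-2: 10+60 = 70 ≤ 100
    worker-1: 50+60 = 110 ≤ 140
  edge-2 sheds 110 req/s to worker-1: 110 each.
    worker-1: 110+110 = 220 > 140
Round 2 — worker-1 crashes.
  worker-1 sheds 220 req/s: no online neighbours, lost.
No further crashes.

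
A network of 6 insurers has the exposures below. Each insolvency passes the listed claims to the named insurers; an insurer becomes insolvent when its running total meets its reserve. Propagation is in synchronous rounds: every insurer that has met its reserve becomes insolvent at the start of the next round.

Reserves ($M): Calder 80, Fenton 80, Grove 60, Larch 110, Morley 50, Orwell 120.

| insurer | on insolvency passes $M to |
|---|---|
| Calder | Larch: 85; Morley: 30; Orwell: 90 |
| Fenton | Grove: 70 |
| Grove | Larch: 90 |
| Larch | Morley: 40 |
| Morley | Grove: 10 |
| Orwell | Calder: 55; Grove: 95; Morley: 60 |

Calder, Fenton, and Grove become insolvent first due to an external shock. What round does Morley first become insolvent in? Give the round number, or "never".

3

Round 1 — Calder, Fenton, Grove become insolvent (initial).
  Larch: +85+90 → 175 ≥ 110
  Morley: +30 → 30 < 50
  Orwell: +90 → 90 < 120
Round 2 — Larch becomes insolvent.
  Morley: +40 → 70 ≥ 50
Round 3 — Morley becomes insolvent.
No further insolvencies.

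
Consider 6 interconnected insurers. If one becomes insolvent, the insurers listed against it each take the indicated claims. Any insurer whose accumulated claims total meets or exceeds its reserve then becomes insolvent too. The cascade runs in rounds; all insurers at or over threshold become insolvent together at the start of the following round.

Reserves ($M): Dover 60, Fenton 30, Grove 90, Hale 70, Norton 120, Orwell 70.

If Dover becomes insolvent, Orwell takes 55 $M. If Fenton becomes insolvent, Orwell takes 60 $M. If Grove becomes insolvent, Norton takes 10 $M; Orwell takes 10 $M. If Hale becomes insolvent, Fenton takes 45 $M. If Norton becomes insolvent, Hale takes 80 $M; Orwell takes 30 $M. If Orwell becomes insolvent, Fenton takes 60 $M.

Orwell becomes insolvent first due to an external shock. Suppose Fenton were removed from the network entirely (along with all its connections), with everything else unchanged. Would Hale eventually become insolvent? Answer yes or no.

no

With Fenton removed:
Round 1 — Orwell becomes insolvent (initial).
No further insolvencies.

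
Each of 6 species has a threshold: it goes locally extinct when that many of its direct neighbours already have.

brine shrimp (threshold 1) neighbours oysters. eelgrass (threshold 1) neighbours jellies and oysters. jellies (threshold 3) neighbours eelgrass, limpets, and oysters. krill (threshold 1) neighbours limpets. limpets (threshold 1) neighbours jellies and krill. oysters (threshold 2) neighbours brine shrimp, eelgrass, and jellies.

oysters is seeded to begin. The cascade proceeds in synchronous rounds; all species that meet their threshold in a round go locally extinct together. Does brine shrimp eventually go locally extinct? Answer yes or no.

yes

Round 1 — oysters goes locally extinct (initial).
Round 2 — checking thresholds:
  brine shrimp: 1 of 1 neighbours ≥ 1, goes locally extinct.
  eelgrass: 1 of 2 neighbours ≥ 1, goes locally extinct.
  jellies: 1 of 3 neighbours < 3, holds.
Round 3 — no new extinctions; cascade stops.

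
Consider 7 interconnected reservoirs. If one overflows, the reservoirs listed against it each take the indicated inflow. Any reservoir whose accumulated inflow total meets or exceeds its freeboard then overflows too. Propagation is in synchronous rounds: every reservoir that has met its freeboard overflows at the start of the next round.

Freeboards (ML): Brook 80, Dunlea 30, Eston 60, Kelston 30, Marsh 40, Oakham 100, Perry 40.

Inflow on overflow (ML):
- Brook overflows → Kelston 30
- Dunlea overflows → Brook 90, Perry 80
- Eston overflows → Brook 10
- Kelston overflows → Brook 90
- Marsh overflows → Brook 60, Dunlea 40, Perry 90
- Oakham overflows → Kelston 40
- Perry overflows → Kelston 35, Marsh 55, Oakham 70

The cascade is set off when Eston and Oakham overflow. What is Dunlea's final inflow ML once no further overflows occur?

0

Round 1 — Eston, Oakham overflow (initial).
  Brook: +10 → 10 < 80
  Kelston: +40 → 40 ≥ 30
Round 2 — Kelston overflows.
  Brook: +90 → 100 ≥ 80
Round 3 — Brook overflows.
No further overflows.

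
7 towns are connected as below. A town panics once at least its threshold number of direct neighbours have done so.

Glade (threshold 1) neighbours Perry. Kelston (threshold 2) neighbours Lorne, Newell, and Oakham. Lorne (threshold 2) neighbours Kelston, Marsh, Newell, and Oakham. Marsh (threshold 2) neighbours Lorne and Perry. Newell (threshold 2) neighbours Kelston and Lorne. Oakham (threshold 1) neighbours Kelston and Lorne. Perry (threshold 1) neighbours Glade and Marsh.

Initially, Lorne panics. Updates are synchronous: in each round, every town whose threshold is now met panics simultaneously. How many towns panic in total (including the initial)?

Round 1 — Lorne panics (initial).
Round 2 — checking thresholds:
  Kelston: 1 of 3 neighbours < 2, not yet.
  Marsh: 1 of 2 neighbours < 2, not yet.
  Newell: 1 of 2 neighbours < 2, not yet.
  Oakham: 1 of 2 neighbours ≥ 1, panics.
Round 3 — checking thresholds:
  Kelston: 2 of 3 neighbours ≥ 2, panics.
  Marsh: 1 of 2 neighbours < 2, not yet.
  Newell: 1 of 2 neighbours < 2, not yet.
Round 4 — checking thresholds:
  Marsh: 1 of 2 neighbours < 2, not yet.
  Newell: 2 of 2 neighbours ≥ 2, panics.
Round 5 — no new panics; cascade stops.

4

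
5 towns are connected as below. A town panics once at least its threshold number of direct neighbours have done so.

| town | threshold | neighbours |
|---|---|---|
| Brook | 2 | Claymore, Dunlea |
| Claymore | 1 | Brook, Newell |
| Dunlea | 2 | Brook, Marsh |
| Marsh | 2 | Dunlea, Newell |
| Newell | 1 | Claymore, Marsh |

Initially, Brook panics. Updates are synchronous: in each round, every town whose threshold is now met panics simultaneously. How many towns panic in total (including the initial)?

Round 1 — Brook panics (initial).
Round 2 — checking thresholds:
  Claymore: 1 of 2 neighbours ≥ 1, panics.
  Dunlea: 1 of 2 neighbours < 2, holds.
Round 3 — checking thresholds:
  Dunlea: 1 of 2 neighbours < 2, holds.
  Newell: 1 of 2 neighbours ≥ 1, panics.
Round 4 — no new panics; cascade stops.

3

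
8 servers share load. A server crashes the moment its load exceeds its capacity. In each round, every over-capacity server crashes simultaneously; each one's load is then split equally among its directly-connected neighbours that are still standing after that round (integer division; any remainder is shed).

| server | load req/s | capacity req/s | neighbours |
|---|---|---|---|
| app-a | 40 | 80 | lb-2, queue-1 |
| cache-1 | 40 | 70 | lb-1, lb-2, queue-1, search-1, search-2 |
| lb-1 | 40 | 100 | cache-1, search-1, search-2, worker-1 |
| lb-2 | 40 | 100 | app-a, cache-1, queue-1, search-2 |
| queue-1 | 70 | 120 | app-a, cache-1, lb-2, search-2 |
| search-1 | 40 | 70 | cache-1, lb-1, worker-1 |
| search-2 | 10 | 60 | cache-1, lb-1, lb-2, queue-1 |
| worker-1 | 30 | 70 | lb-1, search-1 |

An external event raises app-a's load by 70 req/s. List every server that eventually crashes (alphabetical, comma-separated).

Round 1 — app-a at 110 > 80. app-a crashes.
  app-a sheds 110 req/s to lb-2, queue-1: 55 each.
    lb-2: 40+55 = 95 ≤ 100
    queue-1: 70+55 = 125 > 120
Round 2 — queue-1 crashes.
  queue-1 sheds 125 req/s to cache-1, lb-2, search-2: 41 each (2 lost).
    cache-1: 40+41 = 81 > 70
    lb-2: 95+41 = 136 > 100
    search-2: 10+41 = 51 ≤ 60
Round 3 — cache-1, lb-2 crash.
  cache-1 sheds 81 req/s to lb-1, search-1, search-2: 27 each.
    lb-1: 40+27 = 67 ≤ 100
    search-1: 40+27 = 67 ≤ 70
    search-2: 51+27 = 78 > 60
  lb-2 sheds 136 req/s to search-2: 136 each.
    search-2: 78+136 = 214 > 60
Round 4 — search-2 crashes.
  search-2 sheds 214 req/s to lb-1: 214 each.
    lb-1: 67+214 = 281 > 100
Round 5 — lb-1 crashes.
  lb-1 sheds 281 req/s to search-1, worker-1: 140 each (1 lost).
    search-1: 67+140 = 207 > 70
    worker-1: 30+140 = 170 > 70
Round 6 — search-1, worker-1 crash.
  search-1 sheds 207 req/s: no online neighbours, lost.
  worker-1 sheds 170 req/s: no online neighbours, lost.
No further crashes.

app-a, cache-1, lb-1, lb-2, queue-1, search-1, search-2, worker-1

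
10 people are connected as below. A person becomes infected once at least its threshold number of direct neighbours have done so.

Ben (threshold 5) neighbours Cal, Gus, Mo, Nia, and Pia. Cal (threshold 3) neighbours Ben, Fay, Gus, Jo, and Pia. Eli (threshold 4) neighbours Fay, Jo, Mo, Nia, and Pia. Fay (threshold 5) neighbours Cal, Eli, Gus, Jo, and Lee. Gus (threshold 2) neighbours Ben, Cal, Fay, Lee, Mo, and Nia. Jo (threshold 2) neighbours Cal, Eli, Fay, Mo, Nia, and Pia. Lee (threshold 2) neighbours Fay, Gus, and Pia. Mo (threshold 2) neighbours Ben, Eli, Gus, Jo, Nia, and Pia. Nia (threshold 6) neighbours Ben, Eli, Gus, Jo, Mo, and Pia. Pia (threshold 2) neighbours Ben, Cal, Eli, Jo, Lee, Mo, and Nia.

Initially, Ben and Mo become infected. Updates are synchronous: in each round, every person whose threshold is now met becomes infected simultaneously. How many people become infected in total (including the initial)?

Round 1 — Ben, Mo become infected (initial).
Round 2 — checking thresholds:
  Cal: 1 of 5 neighbours < 3, not yet.
  Eli: 1 of 5 neighbours < 4, not yet.
  Gus: 2 of 6 neighbours ≥ 2, becomes infected.
  Jo: 1 of 6 neighbours < 2, not yet.
  Nia: 2 of 6 neighbours < 6, not yet.
  Pia: 2 of 7 neighbours ≥ 2, becomes infected.
Round 3 — checking thresholds:
  Cal: 3 of 5 neighbours ≥ 3, becomes infected.
  Eli: 2 of 5 neighbours < 4, not yet.
  Fay: 1 of 5 neighbours < 5, not yet.
  Jo: 2 of 6 neighbours ≥ 2, becomes infected.
  Lee: 2 of 3 neighbours ≥ 2, becomes infected.
  Nia: 4 of 6 neighbours < 6, not yet.
Round 4 — no new infections; cascade stops.

7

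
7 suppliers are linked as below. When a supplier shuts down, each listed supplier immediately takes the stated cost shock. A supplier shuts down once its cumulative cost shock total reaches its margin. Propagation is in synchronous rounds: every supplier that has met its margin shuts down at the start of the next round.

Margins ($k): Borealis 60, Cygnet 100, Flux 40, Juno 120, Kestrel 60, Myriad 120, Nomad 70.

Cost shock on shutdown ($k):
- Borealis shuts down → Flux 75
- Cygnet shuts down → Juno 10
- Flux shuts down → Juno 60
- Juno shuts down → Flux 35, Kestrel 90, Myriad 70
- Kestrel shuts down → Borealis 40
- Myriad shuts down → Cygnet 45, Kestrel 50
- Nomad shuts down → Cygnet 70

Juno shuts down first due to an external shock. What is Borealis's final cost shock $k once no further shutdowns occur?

Round 1 — Juno shuts down (initial).
  Flux: +35 → 35 < 40
  Kestrel: +90 → 90 ≥ 60
  Myriad: +70 → 70 < 120
Round 2 — Kestrel shuts down.
  Borealis: +40 → 40 < 60
No further shutdowns.

40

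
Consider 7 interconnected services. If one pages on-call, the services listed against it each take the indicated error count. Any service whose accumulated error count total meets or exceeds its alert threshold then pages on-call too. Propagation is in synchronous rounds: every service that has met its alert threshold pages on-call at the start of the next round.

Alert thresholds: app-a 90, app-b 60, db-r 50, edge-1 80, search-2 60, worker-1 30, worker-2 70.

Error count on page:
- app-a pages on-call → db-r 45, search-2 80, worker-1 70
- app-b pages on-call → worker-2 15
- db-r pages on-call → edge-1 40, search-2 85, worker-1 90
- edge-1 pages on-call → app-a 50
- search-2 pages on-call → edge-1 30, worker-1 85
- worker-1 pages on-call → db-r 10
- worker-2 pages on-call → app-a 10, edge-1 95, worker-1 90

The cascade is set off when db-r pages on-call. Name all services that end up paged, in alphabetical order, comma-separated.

db-r, search-2, worker-1

Round 1 — db-r pages on-call (initial).
  edge-1: +40 → 40 < 80
  search-2: +85 → 85 ≥ 60
  worker-1: +90 → 90 ≥ 30
Round 2 — search-2, worker-1 page on-call.
  edge-1: +30 → 70 < 80
No further pages.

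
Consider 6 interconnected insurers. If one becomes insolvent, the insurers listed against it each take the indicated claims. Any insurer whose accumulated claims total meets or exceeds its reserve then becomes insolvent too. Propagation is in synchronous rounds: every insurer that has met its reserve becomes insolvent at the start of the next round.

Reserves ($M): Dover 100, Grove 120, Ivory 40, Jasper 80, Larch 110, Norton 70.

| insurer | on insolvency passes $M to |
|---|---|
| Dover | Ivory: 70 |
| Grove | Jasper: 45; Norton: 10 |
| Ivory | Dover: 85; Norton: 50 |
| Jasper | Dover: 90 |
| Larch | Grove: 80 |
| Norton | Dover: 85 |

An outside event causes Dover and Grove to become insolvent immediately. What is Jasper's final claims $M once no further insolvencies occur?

45

Round 1 — Dover, Grove become insolvent (initial).
  Ivory: +70 → 70 ≥ 40
  Jasper: +45 → 45 < 80
  Norton: +10 → 10 < 70
Round 2 — Ivory becomes insolvent.
  Norton: +50 → 60 < 70
No further insolvencies.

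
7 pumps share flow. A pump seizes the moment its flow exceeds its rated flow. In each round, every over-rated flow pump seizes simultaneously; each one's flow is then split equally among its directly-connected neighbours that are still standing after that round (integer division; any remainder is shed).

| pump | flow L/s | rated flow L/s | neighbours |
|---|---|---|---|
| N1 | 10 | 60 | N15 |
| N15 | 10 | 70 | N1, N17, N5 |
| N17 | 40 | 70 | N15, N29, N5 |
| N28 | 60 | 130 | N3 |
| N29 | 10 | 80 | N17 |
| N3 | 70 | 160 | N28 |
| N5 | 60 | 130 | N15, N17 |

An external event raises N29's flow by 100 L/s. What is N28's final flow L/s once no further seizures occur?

60

Round 1 — N29 at 110 > 80. N29 seizes.
  N29 sheds 110 L/s to N17: 110 each.
    N17: 40+110 = 150 > 70
Round 2 — N17 seizes.
  N17 sheds 150 L/s to N15, N5: 75 each.
    N15: 10+75 = 85 > 70
    N5: 60+75 = 135 > 130
Round 3 — N15, N5 seize.
  N15 sheds 85 L/s to N1: 85 each.
    N1: 10+85 = 95 > 60
  N5 sheds 135 L/s: no online neighbours, lost.
Round 4 — N1 seizes.
  N1 sheds 95 L/s: no online neighbours, lost.
No further seizures.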